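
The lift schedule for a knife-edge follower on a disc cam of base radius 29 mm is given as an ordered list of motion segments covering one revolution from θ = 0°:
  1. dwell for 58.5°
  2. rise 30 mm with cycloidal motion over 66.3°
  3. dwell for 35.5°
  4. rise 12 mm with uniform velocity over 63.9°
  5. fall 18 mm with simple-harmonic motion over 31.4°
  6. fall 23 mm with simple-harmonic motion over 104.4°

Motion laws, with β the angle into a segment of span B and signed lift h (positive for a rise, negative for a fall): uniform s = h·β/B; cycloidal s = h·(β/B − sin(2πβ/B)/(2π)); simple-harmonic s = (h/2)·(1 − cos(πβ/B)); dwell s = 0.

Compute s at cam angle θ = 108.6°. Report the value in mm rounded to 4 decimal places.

seg 1 [0°–58.5°] dwell: s stays 0.0000
seg 2 [58.5°–124.8°] cycloidal, h=30: θ=108.6° here. β=50.1, B=66.3. 30·(0.7557 − sin(2π·0.7557)/(2π)) = 27.4413 → s = 27.4413

27.4413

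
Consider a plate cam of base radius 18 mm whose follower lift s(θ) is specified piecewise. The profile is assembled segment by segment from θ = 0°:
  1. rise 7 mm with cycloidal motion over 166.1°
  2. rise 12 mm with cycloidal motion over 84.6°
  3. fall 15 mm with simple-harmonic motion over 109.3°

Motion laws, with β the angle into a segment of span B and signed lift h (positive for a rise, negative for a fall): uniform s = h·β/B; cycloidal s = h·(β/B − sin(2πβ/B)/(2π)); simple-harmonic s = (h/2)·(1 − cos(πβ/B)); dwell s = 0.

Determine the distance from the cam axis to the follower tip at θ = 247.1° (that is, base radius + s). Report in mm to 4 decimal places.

seg 1 [0°–166.1°] cycloidal, h=7: full span → s += 7 → s = 7.0000
seg 2 [166.1°–250.7°] cycloidal, h=12: θ=247.1° here. β=81, B=84.6. 12·(0.9574 − sin(2π·0.9574)/(2π)) = 11.9939 → s = 18.9939
radial distance = base radius + s = 18 + 18.9939 = 36.9939

36.9939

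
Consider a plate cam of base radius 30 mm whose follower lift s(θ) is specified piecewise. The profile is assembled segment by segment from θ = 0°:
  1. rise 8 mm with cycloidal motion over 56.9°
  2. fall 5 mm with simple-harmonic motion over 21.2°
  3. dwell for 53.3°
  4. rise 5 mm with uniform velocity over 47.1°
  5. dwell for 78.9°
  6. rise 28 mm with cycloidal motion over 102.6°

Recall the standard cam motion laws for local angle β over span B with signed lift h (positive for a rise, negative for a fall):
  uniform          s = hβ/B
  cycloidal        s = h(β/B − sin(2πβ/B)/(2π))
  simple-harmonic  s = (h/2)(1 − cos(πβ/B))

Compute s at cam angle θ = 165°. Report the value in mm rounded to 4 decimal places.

seg 1 [0°–56.9°] cycloidal, h=8: full span → s += 8 → s = 8.0000
seg 2 [56.9°–78.1°] simple-harmonic, h=-5: full span → s += -5 → s = 3.0000
seg 3 [78.1°–131.4°] dwell: s stays 3.0000
seg 4 [131.4°–178.5°] uniform, h=5: θ=165° here. β=33.6, B=47.1. 5·33.6/47.1 = 3.5669 → s = 6.5669

6.5669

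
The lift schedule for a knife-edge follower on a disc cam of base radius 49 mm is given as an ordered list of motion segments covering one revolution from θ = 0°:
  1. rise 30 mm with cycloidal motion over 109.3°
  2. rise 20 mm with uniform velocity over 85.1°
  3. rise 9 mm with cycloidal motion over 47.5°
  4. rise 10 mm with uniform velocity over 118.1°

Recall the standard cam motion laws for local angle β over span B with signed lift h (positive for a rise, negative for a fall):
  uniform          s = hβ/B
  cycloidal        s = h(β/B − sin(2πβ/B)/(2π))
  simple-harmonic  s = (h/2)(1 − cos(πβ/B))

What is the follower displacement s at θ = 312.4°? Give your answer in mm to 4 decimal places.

seg 1 [0°–109.3°] cycloidal, h=30: full span → s += 30 → s = 30.0000
seg 2 [109.3°–194.4°] uniform, h=20: full span → s += 20 → s = 50.0000
seg 3 [194.4°–241.9°] cycloidal, h=9: full span → s += 9 → s = 59.0000
seg 4 [241.9°–360°] uniform, h=10: θ=312.4° here. β=70.5, B=118.1. 10·70.5/118.1 = 5.9695 → s = 64.9695

64.9695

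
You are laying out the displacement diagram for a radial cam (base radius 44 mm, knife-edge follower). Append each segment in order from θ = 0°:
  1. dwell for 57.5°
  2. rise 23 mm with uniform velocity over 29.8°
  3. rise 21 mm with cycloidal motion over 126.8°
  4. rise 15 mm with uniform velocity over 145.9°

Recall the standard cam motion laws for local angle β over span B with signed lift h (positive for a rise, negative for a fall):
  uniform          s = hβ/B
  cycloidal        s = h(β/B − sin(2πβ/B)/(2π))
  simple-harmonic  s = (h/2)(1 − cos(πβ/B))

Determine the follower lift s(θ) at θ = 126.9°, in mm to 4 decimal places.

seg 1 [0°–57.5°] dwell: s stays 0.0000
seg 2 [57.5°–87.3°] uniform, h=23: full span → s += 23 → s = 23.0000
seg 3 [87.3°–214.1°] cycloidal, h=21: θ=126.9° here. β=39.6, B=126.8. 21·(0.3123 − sin(2π·0.3123)/(2π)) = 3.4689 → s = 26.4689

26.4689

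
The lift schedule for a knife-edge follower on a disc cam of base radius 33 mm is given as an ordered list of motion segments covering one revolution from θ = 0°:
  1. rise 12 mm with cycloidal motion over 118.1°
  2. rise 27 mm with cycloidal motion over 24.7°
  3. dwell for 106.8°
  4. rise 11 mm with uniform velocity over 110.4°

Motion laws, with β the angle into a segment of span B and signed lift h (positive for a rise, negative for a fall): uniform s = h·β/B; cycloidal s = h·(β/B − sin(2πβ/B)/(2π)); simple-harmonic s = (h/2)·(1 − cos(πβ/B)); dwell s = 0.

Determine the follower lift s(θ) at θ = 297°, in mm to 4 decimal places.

seg 1 [0°–118.1°] cycloidal, h=12: full span → s += 12 → s = 12.0000
seg 2 [118.1°–142.8°] cycloidal, h=27: full span → s += 27 → s = 39.0000
seg 3 [142.8°–249.6°] dwell: s stays 39.0000
seg 4 [249.6°–360°] uniform, h=11: θ=297° here. β=47.4, B=110.4. 11·47.4/110.4 = 4.7228 → s = 43.7228

43.7228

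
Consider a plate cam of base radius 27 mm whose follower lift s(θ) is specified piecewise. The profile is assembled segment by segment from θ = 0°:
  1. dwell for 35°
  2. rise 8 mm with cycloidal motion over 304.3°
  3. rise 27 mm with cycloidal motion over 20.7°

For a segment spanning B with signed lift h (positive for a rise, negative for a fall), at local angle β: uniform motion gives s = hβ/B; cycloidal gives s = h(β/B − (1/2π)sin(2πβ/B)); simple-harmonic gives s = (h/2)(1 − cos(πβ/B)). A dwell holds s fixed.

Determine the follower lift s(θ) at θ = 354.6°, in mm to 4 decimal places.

seg 1 [0°–35°] dwell: s stays 0.0000
seg 2 [35°–339.3°] cycloidal, h=8: full span → s += 8 → s = 8.0000
seg 3 [339.3°–360°] cycloidal, h=27: θ=354.6° here. β=15.3, B=20.7. 27·(0.7391 − sin(2π·0.7391)/(2π)) = 24.2437 → s = 32.2437

32.2437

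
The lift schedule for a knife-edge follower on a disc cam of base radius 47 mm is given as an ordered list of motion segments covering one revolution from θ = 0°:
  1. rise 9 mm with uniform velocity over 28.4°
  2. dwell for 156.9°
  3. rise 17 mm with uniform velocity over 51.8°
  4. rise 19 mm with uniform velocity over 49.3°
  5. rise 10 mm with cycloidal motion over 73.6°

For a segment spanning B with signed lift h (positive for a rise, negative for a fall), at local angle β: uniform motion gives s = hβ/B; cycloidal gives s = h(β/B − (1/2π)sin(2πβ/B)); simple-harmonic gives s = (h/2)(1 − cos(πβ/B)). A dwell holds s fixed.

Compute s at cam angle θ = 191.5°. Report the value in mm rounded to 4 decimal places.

seg 1 [0°–28.4°] uniform, h=9: full span → s += 9 → s = 9.0000
seg 2 [28.4°–185.3°] dwell: s stays 9.0000
seg 3 [185.3°–237.1°] uniform, h=17: θ=191.5° here. β=6.2, B=51.8. 17·6.2/51.8 = 2.0347 → s = 11.0347

11.0347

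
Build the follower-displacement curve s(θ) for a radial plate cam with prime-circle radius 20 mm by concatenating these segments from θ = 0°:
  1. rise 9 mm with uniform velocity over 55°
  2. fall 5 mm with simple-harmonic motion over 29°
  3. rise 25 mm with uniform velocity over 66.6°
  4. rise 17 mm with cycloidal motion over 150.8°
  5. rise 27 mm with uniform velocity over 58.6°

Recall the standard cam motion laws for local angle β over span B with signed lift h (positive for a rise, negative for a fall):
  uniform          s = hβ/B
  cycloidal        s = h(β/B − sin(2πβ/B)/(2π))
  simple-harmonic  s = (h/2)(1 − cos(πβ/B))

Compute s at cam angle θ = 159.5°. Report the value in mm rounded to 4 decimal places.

seg 1 [0°–55°] uniform, h=9: full span → s += 9 → s = 9.0000
seg 2 [55°–84°] simple-harmonic, h=-5: full span → s += -5 → s = 4.0000
seg 3 [84°–150.6°] uniform, h=25: full span → s += 25 → s = 29.0000
seg 4 [150.6°–301.4°] cycloidal, h=17: θ=159.5° here. β=8.9, B=150.8. 17·(0.0590 − sin(2π·0.0590)/(2π)) = 0.0228 → s = 29.0228

29.0228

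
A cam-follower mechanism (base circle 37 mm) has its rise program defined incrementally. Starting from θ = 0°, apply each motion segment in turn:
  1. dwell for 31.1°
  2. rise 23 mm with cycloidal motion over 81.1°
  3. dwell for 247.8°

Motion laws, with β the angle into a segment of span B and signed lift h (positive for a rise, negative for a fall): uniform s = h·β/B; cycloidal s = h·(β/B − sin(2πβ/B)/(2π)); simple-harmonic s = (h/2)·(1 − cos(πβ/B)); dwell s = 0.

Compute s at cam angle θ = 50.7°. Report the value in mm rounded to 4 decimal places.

seg 1 [0°–31.1°] dwell: s stays 0.0000
seg 2 [31.1°–112.2°] cycloidal, h=23: θ=50.7° here. β=19.6, B=81.1. 23·(0.2417 − sin(2π·0.2417)/(2π)) = 1.9030 → s = 1.9030

1.9030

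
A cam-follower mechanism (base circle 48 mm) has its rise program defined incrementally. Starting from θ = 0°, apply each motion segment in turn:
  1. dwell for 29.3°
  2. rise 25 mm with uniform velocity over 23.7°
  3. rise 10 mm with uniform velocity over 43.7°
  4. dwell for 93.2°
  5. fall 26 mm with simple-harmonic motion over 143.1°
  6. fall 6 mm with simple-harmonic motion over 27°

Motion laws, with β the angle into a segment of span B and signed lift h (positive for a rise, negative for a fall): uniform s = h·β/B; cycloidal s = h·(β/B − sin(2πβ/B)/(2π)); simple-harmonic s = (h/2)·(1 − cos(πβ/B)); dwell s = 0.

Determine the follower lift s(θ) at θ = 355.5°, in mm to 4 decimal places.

seg 1 [0°–29.3°] dwell: s stays 0.0000
seg 2 [29.3°–53°] uniform, h=25: full span → s += 25 → s = 25.0000
seg 3 [53°–96.7°] uniform, h=10: full span → s += 10 → s = 35.0000
seg 4 [96.7°–189.9°] dwell: s stays 35.0000
seg 5 [189.9°–333°] simple-harmonic, h=-26: full span → s += -26 → s = 9.0000
seg 6 [333°–360°] simple-harmonic, h=-6: θ=355.5° here. β=22.5, B=27. -6/2·(1 − cos(π·0.8333)) = -5.5981 → s = 3.4019

3.4019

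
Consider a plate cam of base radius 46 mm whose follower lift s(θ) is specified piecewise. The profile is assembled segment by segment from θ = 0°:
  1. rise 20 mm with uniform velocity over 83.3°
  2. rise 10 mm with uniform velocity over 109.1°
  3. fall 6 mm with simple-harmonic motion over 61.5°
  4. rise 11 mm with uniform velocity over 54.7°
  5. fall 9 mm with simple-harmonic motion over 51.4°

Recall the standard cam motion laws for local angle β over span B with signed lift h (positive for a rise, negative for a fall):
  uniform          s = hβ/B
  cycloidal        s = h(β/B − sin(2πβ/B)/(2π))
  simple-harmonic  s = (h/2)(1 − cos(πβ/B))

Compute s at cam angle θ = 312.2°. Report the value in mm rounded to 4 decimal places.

seg 1 [0°–83.3°] uniform, h=20: full span → s += 20 → s = 20.0000
seg 2 [83.3°–192.4°] uniform, h=10: full span → s += 10 → s = 30.0000
seg 3 [192.4°–253.9°] simple-harmonic, h=-6: full span → s += -6 → s = 24.0000
seg 4 [253.9°–308.6°] uniform, h=11: full span → s += 11 → s = 35.0000
seg 5 [308.6°–360°] simple-harmonic, h=-9: θ=312.2° here. β=3.6, B=51.4. -9/2·(1 − cos(π·0.0700)) = -0.1085 → s = 34.8915

34.8915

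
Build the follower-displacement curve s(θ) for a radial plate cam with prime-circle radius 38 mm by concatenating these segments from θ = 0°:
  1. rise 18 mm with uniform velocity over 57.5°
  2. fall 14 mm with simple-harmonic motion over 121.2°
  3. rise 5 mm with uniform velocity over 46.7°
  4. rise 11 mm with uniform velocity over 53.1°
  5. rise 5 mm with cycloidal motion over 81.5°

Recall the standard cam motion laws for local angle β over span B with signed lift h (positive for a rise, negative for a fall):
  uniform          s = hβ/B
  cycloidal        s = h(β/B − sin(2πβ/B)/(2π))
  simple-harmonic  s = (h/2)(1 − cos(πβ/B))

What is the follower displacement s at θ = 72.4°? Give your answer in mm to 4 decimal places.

seg 1 [0°–57.5°] uniform, h=18: full span → s += 18 → s = 18.0000
seg 2 [57.5°–178.7°] simple-harmonic, h=-14: θ=72.4° here. β=14.9, B=121.2. -14/2·(1 − cos(π·0.1229)) = -0.5156 → s = 17.4844

17.4844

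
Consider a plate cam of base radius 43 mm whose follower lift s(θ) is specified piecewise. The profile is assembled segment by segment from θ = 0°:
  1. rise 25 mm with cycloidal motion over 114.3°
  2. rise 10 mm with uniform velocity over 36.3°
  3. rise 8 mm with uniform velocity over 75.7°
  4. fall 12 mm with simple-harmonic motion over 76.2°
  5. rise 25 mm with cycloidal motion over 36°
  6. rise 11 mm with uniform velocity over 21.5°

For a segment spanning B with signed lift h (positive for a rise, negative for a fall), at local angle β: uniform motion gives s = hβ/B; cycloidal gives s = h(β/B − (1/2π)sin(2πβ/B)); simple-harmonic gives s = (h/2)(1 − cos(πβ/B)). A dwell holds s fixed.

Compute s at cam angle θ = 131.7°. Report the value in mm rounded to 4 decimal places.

seg 1 [0°–114.3°] cycloidal, h=25: full span → s += 25 → s = 25.0000
seg 2 [114.3°–150.6°] uniform, h=10: θ=131.7° here. β=17.4, B=36.3. 10·17.4/36.3 = 4.7934 → s = 29.7934

29.7934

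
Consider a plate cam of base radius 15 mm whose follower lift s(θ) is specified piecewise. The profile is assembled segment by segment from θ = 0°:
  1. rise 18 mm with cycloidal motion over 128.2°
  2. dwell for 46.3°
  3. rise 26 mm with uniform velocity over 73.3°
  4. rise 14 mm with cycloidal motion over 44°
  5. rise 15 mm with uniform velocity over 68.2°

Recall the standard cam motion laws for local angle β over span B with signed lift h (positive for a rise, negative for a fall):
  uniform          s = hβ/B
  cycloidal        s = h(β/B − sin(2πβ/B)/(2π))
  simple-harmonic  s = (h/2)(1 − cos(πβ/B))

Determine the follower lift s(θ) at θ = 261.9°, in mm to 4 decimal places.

seg 1 [0°–128.2°] cycloidal, h=18: full span → s += 18 → s = 18.0000
seg 2 [128.2°–174.5°] dwell: s stays 18.0000
seg 3 [174.5°–247.8°] uniform, h=26: full span → s += 26 → s = 44.0000
seg 4 [247.8°–291.8°] cycloidal, h=14: θ=261.9° here. β=14.1, B=44. 14·(0.3205 − sin(2π·0.3205)/(2π)) = 2.4730 → s = 46.4730

46.4730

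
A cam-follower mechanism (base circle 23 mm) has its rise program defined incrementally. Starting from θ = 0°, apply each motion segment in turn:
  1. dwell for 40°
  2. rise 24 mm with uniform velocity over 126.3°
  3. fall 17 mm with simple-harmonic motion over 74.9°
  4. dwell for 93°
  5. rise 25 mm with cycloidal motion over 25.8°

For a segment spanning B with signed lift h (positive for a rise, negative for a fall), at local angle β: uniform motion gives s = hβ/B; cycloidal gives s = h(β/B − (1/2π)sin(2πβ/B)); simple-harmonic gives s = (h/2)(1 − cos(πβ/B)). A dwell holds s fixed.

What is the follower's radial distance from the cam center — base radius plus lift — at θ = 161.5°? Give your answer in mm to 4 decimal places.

seg 1 [0°–40°] dwell: s stays 0.0000
seg 2 [40°–166.3°] uniform, h=24: θ=161.5° here. β=121.5, B=126.3. 24·121.5/126.3 = 23.0879 → s = 23.0879
radial distance = base radius + s = 23 + 23.0879 = 46.0879

46.0879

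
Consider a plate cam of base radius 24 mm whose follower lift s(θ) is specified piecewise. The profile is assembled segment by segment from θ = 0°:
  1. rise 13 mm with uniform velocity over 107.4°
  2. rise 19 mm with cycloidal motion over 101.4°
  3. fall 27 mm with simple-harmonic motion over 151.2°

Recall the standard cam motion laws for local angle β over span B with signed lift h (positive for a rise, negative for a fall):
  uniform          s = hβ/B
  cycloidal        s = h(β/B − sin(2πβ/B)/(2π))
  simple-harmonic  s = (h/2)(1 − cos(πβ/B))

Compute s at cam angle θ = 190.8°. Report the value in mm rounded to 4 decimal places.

seg 1 [0°–107.4°] uniform, h=13: full span → s += 13 → s = 13.0000
seg 2 [107.4°–208.8°] cycloidal, h=19: θ=190.8° here. β=83.4, B=101.4. 19·(0.8225 − sin(2π·0.8225)/(2π)) = 18.3429 → s = 31.3429

31.3429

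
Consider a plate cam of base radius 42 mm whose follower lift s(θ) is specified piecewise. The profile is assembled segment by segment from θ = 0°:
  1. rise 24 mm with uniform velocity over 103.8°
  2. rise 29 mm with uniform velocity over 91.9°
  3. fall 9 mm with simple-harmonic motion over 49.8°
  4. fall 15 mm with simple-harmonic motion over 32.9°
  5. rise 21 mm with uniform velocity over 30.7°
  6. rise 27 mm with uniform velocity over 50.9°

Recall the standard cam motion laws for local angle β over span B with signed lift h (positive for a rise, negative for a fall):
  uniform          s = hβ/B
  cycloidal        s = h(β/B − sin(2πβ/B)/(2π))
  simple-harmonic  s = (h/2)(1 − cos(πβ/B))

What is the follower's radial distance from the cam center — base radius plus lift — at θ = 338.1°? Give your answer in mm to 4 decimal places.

seg 1 [0°–103.8°] uniform, h=24: full span → s += 24 → s = 24.0000
seg 2 [103.8°–195.7°] uniform, h=29: full span → s += 29 → s = 53.0000
seg 3 [195.7°–245.5°] simple-harmonic, h=-9: full span → s += -9 → s = 44.0000
seg 4 [245.5°–278.4°] simple-harmonic, h=-15: full span → s += -15 → s = 29.0000
seg 5 [278.4°–309.1°] uniform, h=21: full span → s += 21 → s = 50.0000
seg 6 [309.1°–360°] uniform, h=27: θ=338.1° here. β=29, B=50.9. 27·29/50.9 = 15.3831 → s = 65.3831
radial distance = base radius + s = 42 + 65.3831 = 107.3831

107.3831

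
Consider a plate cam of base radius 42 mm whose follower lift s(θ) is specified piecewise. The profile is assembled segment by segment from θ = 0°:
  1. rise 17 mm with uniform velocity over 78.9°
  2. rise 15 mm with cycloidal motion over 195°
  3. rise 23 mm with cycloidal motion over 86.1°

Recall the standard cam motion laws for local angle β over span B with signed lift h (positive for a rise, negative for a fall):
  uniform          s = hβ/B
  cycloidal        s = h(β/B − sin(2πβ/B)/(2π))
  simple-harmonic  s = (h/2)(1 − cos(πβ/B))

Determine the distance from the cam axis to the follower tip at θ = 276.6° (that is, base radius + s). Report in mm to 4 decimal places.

seg 1 [0°–78.9°] uniform, h=17: full span → s += 17 → s = 17.0000
seg 2 [78.9°–273.9°] cycloidal, h=15: full span → s += 15 → s = 32.0000
seg 3 [273.9°–360°] cycloidal, h=23: θ=276.6° here. β=2.7, B=86.1. 23·(0.0314 − sin(2π·0.0314)/(2π)) = 0.0047 → s = 32.0047
radial distance = base radius + s = 42 + 32.0047 = 74.0047

74.0047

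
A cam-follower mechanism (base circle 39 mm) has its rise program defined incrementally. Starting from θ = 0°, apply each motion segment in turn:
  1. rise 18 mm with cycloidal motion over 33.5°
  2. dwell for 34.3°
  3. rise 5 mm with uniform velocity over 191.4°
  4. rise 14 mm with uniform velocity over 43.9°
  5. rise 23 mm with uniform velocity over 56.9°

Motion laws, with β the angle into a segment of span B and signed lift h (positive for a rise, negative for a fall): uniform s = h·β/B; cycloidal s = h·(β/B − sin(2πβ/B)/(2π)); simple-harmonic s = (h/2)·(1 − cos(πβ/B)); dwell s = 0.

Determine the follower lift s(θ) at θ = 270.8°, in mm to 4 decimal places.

seg 1 [0°–33.5°] cycloidal, h=18: full span → s += 18 → s = 18.0000
seg 2 [33.5°–67.8°] dwell: s stays 18.0000
seg 3 [67.8°–259.2°] uniform, h=5: full span → s += 5 → s = 23.0000
seg 4 [259.2°–303.1°] uniform, h=14: θ=270.8° here. β=11.6, B=43.9. 14·11.6/43.9 = 3.6993 → s = 26.6993

26.6993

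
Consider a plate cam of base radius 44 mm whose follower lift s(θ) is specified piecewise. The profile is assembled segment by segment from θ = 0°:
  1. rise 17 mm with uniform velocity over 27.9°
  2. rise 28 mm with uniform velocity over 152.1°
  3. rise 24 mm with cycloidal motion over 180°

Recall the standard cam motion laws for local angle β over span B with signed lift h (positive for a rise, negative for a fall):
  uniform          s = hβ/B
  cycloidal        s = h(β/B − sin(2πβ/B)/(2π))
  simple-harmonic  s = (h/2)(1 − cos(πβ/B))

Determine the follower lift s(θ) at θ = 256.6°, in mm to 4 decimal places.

seg 1 [0°–27.9°] uniform, h=17: full span → s += 17 → s = 17.0000
seg 2 [27.9°–180°] uniform, h=28: full span → s += 28 → s = 45.0000
seg 3 [180°–360°] cycloidal, h=24: θ=256.6° here. β=76.6, B=180. 24·(0.4256 − sin(2π·0.4256)/(2π)) = 8.4911 → s = 53.4911

53.4911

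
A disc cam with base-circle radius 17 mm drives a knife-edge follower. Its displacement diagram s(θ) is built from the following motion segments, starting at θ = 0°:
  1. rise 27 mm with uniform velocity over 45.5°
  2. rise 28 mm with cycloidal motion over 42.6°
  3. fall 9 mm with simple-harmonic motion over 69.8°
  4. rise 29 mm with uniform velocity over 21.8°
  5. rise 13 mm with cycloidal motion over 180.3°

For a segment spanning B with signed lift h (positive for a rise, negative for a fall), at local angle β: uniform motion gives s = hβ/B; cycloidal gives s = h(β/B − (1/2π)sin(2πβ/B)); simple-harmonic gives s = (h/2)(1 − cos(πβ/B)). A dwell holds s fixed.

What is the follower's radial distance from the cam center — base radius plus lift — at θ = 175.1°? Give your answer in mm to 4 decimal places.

seg 1 [0°–45.5°] uniform, h=27: full span → s += 27 → s = 27.0000
seg 2 [45.5°–88.1°] cycloidal, h=28: full span → s += 28 → s = 55.0000
seg 3 [88.1°–157.9°] simple-harmonic, h=-9: full span → s += -9 → s = 46.0000
seg 4 [157.9°–179.7°] uniform, h=29: θ=175.1° here. β=17.2, B=21.8. 29·17.2/21.8 = 22.8807 → s = 68.8807
radial distance = base radius + s = 17 + 68.8807 = 85.8807

85.8807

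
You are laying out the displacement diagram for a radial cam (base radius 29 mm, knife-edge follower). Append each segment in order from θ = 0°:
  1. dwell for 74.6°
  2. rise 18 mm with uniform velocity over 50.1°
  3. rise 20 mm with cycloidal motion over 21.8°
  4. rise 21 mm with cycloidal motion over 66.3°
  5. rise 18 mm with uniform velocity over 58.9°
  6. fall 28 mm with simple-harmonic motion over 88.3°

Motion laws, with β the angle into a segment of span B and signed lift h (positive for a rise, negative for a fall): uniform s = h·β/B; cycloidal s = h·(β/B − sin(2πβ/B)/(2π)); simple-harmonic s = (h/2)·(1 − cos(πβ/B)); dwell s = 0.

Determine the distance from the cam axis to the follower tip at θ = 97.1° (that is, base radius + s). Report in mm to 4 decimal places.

seg 1 [0°–74.6°] dwell: s stays 0.0000
seg 2 [74.6°–124.7°] uniform, h=18: θ=97.1° here. β=22.5, B=50.1. 18·22.5/50.1 = 8.0838 → s = 8.0838
radial distance = base radius + s = 29 + 8.0838 = 37.0838

37.0838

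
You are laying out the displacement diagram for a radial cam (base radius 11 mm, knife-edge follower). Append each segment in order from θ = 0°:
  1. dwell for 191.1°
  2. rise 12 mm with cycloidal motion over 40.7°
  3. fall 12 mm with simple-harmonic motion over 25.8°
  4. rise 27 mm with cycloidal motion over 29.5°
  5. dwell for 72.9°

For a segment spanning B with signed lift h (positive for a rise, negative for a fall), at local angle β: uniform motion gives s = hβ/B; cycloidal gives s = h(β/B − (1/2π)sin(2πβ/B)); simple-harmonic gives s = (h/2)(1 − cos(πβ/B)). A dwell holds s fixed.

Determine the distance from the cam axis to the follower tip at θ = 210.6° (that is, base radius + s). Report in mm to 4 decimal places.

seg 1 [0°–191.1°] dwell: s stays 0.0000
seg 2 [191.1°–231.8°] cycloidal, h=12: θ=210.6° here. β=19.5, B=40.7. 12·(0.4791 − sin(2π·0.4791)/(2π)) = 5.4995 → s = 5.4995
radial distance = base radius + s = 11 + 5.4995 = 16.4995

16.4995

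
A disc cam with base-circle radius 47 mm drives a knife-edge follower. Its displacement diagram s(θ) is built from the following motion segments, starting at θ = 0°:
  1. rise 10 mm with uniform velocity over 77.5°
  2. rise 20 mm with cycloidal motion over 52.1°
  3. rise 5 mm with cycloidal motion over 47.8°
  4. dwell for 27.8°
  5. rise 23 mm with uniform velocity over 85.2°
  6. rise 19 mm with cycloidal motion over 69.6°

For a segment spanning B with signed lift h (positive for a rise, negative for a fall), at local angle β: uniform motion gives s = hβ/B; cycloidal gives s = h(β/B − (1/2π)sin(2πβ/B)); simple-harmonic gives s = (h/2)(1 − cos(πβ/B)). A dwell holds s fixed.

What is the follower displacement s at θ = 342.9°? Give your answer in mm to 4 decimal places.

seg 1 [0°–77.5°] uniform, h=10: full span → s += 10 → s = 10.0000
seg 2 [77.5°–129.6°] cycloidal, h=20: full span → s += 20 → s = 30.0000
seg 3 [129.6°–177.4°] cycloidal, h=5: full span → s += 5 → s = 35.0000
seg 4 [177.4°–205.2°] dwell: s stays 35.0000
seg 5 [205.2°–290.4°] uniform, h=23: full span → s += 23 → s = 58.0000
seg 6 [290.4°–360°] cycloidal, h=19: θ=342.9° here. β=52.5, B=69.6. 19·(0.7543 − sin(2π·0.7543)/(2π)) = 17.3547 → s = 75.3547

75.3547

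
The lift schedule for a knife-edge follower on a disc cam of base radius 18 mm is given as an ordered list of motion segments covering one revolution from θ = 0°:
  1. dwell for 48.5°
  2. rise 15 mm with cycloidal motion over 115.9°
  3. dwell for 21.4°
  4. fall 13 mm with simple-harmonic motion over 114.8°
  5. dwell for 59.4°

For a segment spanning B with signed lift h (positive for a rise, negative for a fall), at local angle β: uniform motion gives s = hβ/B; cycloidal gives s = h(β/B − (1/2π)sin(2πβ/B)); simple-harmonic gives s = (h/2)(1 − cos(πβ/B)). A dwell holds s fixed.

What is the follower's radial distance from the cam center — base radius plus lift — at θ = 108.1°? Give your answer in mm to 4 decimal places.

seg 1 [0°–48.5°] dwell: s stays 0.0000
seg 2 [48.5°–164.4°] cycloidal, h=15: θ=108.1° here. β=59.6, B=115.9. 15·(0.5142 − sin(2π·0.5142)/(2π)) = 7.9268 → s = 7.9268
radial distance = base radius + s = 18 + 7.9268 = 25.9268

25.9268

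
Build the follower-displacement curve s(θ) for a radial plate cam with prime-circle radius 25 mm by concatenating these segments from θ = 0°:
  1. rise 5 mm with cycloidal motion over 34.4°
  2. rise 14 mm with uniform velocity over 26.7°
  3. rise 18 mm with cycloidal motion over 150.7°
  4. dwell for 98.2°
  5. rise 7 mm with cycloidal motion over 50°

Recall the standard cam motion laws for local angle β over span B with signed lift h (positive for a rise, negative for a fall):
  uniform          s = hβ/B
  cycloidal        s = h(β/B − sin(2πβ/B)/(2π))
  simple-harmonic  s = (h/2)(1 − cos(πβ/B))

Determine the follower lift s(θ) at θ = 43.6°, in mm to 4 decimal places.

seg 1 [0°–34.4°] cycloidal, h=5: full span → s += 5 → s = 5.0000
seg 2 [34.4°–61.1°] uniform, h=14: θ=43.6° here. β=9.2, B=26.7. 14·9.2/26.7 = 4.8240 → s = 9.8240

9.8240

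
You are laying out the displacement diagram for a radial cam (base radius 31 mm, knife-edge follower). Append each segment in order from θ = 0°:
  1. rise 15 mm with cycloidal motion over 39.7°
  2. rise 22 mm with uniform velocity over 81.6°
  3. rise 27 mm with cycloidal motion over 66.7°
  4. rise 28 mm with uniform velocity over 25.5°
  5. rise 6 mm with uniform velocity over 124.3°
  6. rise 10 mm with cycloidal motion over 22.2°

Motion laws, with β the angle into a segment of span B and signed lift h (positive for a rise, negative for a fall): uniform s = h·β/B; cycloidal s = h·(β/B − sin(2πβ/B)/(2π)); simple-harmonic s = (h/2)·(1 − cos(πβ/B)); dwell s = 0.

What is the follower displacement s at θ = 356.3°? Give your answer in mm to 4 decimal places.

seg 1 [0°–39.7°] cycloidal, h=15: full span → s += 15 → s = 15.0000
seg 2 [39.7°–121.3°] uniform, h=22: full span → s += 22 → s = 37.0000
seg 3 [121.3°–188°] cycloidal, h=27: full span → s += 27 → s = 64.0000
seg 4 [188°–213.5°] uniform, h=28: full span → s += 28 → s = 92.0000
seg 5 [213.5°–337.8°] uniform, h=6: full span → s += 6 → s = 98.0000
seg 6 [337.8°–360°] cycloidal, h=10: θ=356.3° here. β=18.5, B=22.2. 10·(0.8333 − sin(2π·0.8333)/(2π)) = 9.7117 → s = 107.7117

107.7117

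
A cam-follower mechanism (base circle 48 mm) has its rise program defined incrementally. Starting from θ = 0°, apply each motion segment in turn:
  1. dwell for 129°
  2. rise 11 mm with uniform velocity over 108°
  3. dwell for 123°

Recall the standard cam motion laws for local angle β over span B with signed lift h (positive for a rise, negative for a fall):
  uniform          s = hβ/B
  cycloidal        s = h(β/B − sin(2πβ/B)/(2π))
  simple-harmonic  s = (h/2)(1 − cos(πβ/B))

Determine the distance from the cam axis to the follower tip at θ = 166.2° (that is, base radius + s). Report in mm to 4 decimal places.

seg 1 [0°–129°] dwell: s stays 0.0000
seg 2 [129°–237°] uniform, h=11: θ=166.2° here. β=37.2, B=108. 11·37.2/108 = 3.7889 → s = 3.7889
radial distance = base radius + s = 48 + 3.7889 = 51.7889

51.7889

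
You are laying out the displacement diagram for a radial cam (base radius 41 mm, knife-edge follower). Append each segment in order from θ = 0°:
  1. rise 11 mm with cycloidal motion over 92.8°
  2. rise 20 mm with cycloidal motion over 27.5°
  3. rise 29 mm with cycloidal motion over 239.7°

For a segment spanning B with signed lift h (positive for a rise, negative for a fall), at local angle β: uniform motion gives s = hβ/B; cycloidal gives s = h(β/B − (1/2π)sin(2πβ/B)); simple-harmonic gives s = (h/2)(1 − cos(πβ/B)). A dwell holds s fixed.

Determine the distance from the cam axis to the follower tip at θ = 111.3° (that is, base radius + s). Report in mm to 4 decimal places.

seg 1 [0°–92.8°] cycloidal, h=11: full span → s += 11 → s = 11.0000
seg 2 [92.8°–120.3°] cycloidal, h=20: θ=111.3° here. β=18.5, B=27.5. 20·(0.6727 − sin(2π·0.6727)/(2π)) = 16.2698 → s = 27.2698
radial distance = base radius + s = 41 + 27.2698 = 68.2698

68.2698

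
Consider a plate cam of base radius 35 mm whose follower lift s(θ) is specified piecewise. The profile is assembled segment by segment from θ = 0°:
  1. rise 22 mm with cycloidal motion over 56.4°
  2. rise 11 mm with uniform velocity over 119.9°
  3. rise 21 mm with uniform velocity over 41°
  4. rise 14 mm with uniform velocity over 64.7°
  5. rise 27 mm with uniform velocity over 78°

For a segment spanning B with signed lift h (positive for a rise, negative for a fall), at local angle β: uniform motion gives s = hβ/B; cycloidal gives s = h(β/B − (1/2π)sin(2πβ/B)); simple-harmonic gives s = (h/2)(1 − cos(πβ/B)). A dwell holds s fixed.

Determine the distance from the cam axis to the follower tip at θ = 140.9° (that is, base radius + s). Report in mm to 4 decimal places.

seg 1 [0°–56.4°] cycloidal, h=22: full span → s += 22 → s = 22.0000
seg 2 [56.4°–176.3°] uniform, h=11: θ=140.9° here. β=84.5, B=119.9. 11·84.5/119.9 = 7.7523 → s = 29.7523
radial distance = base radius + s = 35 + 29.7523 = 64.7523

64.7523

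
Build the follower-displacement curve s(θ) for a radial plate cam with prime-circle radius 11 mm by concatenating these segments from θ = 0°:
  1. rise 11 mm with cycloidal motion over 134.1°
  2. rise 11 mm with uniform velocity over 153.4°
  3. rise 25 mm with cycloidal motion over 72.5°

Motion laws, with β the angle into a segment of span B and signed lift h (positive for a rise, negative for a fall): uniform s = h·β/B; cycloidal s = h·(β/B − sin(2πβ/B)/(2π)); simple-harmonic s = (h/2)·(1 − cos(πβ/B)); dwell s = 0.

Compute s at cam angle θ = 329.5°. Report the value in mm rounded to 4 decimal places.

seg 1 [0°–134.1°] cycloidal, h=11: full span → s += 11 → s = 11.0000
seg 2 [134.1°–287.5°] uniform, h=11: full span → s += 11 → s = 22.0000
seg 3 [287.5°–360°] cycloidal, h=25: θ=329.5° here. β=42, B=72.5. 25·(0.5793 − sin(2π·0.5793)/(2π)) = 16.3845 → s = 38.3845

38.3845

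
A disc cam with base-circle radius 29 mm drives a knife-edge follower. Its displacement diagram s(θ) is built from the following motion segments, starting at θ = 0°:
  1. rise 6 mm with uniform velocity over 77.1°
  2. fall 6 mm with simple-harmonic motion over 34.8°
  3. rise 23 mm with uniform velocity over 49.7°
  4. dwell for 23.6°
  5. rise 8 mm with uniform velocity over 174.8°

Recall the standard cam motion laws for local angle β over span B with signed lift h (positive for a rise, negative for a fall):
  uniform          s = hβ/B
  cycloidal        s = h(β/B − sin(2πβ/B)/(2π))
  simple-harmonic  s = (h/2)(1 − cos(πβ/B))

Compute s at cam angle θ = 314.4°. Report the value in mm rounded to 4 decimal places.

seg 1 [0°–77.1°] uniform, h=6: full span → s += 6 → s = 6.0000
seg 2 [77.1°–111.9°] simple-harmonic, h=-6: full span → s += -6 → s = 0.0000
seg 3 [111.9°–161.6°] uniform, h=23: full span → s += 23 → s = 23.0000
seg 4 [161.6°–185.2°] dwell: s stays 23.0000
seg 5 [185.2°–360°] uniform, h=8: θ=314.4° here. β=129.2, B=174.8. 8·129.2/174.8 = 5.9130 → s = 28.9130

28.9130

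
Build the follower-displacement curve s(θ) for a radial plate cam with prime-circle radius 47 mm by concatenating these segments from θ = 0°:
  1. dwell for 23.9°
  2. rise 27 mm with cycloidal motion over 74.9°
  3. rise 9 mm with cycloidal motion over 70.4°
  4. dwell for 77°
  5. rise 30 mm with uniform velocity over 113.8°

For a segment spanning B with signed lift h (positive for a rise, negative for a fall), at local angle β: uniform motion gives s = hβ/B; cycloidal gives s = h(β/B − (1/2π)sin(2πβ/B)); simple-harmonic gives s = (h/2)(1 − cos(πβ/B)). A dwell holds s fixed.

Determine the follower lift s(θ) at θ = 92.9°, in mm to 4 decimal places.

seg 1 [0°–23.9°] dwell: s stays 0.0000
seg 2 [23.9°–98.8°] cycloidal, h=27: θ=92.9° here. β=69, B=74.9. 27·(0.9212 − sin(2π·0.9212)/(2π)) = 26.9142 → s = 26.9142

26.9142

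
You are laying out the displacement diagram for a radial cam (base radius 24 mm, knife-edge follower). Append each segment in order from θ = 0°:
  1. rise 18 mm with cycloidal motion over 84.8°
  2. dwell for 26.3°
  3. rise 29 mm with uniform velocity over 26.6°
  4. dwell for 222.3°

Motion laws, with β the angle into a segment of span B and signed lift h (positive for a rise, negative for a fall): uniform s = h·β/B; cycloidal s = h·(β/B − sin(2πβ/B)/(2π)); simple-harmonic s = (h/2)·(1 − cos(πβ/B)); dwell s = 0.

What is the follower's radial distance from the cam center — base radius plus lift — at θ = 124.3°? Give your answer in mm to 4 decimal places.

seg 1 [0°–84.8°] cycloidal, h=18: full span → s += 18 → s = 18.0000
seg 2 [84.8°–111.1°] dwell: s stays 18.0000
seg 3 [111.1°–137.7°] uniform, h=29: θ=124.3° here. β=13.2, B=26.6. 29·13.2/26.6 = 14.3910 → s = 32.3910
radial distance = base radius + s = 24 + 32.3910 = 56.3910

56.3910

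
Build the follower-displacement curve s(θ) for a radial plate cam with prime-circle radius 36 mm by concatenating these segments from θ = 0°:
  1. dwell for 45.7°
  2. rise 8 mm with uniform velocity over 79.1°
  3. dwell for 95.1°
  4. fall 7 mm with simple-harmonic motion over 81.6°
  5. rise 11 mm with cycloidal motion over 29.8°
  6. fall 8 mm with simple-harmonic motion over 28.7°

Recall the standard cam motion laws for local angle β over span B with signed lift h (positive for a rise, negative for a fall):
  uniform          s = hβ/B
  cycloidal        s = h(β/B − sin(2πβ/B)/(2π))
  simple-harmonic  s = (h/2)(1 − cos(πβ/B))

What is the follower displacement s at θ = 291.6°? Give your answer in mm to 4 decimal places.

seg 1 [0°–45.7°] dwell: s stays 0.0000
seg 2 [45.7°–124.8°] uniform, h=8: full span → s += 8 → s = 8.0000
seg 3 [124.8°–219.9°] dwell: s stays 8.0000
seg 4 [219.9°–301.5°] simple-harmonic, h=-7: θ=291.6° here. β=71.7, B=81.6. -7/2·(1 − cos(π·0.8787)) = -6.7488 → s = 1.2512

1.2512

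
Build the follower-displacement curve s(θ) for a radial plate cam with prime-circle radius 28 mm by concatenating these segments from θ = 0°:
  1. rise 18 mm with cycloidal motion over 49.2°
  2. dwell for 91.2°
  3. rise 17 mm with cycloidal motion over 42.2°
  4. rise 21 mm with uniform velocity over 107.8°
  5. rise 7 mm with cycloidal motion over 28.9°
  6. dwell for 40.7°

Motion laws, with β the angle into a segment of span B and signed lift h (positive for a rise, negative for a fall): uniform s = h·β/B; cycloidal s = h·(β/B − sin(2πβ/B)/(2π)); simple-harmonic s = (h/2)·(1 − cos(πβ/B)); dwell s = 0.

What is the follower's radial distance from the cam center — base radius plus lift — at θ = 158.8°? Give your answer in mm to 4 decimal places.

seg 1 [0°–49.2°] cycloidal, h=18: full span → s += 18 → s = 18.0000
seg 2 [49.2°–140.4°] dwell: s stays 18.0000
seg 3 [140.4°–182.6°] cycloidal, h=17: θ=158.8° here. β=18.4, B=42.2. 17·(0.4360 − sin(2π·0.4360)/(2π)) = 6.3537 → s = 24.3537
radial distance = base radius + s = 28 + 24.3537 = 52.3537

52.3537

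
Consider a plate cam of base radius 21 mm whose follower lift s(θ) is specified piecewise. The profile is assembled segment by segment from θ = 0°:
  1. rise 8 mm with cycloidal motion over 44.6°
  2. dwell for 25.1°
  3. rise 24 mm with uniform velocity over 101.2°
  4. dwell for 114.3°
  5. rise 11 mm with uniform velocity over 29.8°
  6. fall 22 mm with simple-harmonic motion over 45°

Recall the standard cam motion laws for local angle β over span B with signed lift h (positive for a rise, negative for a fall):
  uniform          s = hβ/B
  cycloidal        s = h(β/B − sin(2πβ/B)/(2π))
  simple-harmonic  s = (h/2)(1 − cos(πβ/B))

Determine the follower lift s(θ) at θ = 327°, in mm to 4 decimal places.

seg 1 [0°–44.6°] cycloidal, h=8: full span → s += 8 → s = 8.0000
seg 2 [44.6°–69.7°] dwell: s stays 8.0000
seg 3 [69.7°–170.9°] uniform, h=24: full span → s += 24 → s = 32.0000
seg 4 [170.9°–285.2°] dwell: s stays 32.0000
seg 5 [285.2°–315°] uniform, h=11: full span → s += 11 → s = 43.0000
seg 6 [315°–360°] simple-harmonic, h=-22: θ=327° here. β=12, B=45. -22/2·(1 − cos(π·0.2667)) = -3.6396 → s = 39.3604

39.3604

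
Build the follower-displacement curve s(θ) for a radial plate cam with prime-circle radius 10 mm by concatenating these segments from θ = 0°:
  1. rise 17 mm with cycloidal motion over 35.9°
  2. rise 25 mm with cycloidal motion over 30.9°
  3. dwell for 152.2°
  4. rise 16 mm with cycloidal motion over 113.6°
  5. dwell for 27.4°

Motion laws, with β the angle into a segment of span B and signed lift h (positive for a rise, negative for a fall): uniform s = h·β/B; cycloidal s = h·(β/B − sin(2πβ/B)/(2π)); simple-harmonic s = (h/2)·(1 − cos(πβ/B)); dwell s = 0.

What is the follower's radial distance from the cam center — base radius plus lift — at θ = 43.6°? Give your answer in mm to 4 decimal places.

seg 1 [0°–35.9°] cycloidal, h=17: full span → s += 17 → s = 17.0000
seg 2 [35.9°–66.8°] cycloidal, h=25: θ=43.6° here. β=7.7, B=30.9. 25·(0.2492 − sin(2π·0.2492)/(2π)) = 2.2510 → s = 19.2510
radial distance = base radius + s = 10 + 19.2510 = 29.2510

29.2510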